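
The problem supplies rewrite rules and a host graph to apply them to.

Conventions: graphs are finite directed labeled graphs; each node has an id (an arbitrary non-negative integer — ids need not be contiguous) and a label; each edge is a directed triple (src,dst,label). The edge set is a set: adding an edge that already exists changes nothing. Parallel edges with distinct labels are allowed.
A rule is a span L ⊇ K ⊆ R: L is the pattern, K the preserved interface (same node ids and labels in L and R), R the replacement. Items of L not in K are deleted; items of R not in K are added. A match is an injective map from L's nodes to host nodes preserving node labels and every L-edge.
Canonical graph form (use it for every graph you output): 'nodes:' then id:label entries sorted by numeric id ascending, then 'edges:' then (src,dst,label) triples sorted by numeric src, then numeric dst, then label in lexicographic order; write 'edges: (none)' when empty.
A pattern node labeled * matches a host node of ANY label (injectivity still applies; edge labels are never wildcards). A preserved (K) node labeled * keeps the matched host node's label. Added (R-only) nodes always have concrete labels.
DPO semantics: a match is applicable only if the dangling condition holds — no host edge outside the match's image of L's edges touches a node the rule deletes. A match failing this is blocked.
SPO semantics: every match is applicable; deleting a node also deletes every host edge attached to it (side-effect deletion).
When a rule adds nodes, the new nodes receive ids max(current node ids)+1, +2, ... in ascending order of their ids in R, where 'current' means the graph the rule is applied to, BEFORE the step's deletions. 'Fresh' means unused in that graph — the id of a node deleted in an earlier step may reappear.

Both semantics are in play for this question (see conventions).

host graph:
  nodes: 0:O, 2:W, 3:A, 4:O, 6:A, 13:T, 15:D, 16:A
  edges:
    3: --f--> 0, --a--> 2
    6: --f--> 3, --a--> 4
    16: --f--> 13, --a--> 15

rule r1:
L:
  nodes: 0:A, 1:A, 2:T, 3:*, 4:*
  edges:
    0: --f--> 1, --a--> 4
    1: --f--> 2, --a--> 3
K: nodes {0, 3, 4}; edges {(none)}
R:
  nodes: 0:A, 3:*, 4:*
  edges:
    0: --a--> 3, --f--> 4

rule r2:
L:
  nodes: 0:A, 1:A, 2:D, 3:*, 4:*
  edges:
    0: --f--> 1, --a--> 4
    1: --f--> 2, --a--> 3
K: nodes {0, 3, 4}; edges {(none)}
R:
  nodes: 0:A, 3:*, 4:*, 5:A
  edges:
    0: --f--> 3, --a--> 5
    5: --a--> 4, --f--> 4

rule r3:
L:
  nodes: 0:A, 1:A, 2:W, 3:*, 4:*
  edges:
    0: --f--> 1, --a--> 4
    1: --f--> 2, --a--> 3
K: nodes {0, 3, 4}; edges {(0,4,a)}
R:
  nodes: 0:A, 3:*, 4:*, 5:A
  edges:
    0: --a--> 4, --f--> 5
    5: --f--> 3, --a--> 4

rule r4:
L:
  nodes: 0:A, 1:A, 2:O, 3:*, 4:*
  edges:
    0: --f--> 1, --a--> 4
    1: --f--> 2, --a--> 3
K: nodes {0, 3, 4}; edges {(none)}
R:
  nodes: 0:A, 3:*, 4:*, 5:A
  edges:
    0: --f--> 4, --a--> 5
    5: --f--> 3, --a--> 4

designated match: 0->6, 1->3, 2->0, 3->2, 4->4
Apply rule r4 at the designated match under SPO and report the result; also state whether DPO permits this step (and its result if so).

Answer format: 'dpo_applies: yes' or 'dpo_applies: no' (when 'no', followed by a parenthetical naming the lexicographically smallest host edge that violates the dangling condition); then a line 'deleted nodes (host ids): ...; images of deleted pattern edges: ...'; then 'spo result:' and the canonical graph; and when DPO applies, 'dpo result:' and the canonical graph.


dpo_applies: yes
deleted nodes (host ids): 0, 3; images of deleted pattern edges: (3,0,f); (3,2,a); (6,3,f); (6,4,a)
spo result:
nodes: 2:W, 4:O, 6:A, 13:T, 15:D, 16:A, 17:A
edges: (6,4,f); (6,17,a); (16,13,f); (16,15,a); (17,2,f); (17,4,a)
dpo result:
nodes: 2:W, 4:O, 6:A, 13:T, 15:D, 16:A, 17:A
edges: (6,4,f); (6,17,a); (16,13,f); (16,15,a); (17,2,f); (17,4,a)


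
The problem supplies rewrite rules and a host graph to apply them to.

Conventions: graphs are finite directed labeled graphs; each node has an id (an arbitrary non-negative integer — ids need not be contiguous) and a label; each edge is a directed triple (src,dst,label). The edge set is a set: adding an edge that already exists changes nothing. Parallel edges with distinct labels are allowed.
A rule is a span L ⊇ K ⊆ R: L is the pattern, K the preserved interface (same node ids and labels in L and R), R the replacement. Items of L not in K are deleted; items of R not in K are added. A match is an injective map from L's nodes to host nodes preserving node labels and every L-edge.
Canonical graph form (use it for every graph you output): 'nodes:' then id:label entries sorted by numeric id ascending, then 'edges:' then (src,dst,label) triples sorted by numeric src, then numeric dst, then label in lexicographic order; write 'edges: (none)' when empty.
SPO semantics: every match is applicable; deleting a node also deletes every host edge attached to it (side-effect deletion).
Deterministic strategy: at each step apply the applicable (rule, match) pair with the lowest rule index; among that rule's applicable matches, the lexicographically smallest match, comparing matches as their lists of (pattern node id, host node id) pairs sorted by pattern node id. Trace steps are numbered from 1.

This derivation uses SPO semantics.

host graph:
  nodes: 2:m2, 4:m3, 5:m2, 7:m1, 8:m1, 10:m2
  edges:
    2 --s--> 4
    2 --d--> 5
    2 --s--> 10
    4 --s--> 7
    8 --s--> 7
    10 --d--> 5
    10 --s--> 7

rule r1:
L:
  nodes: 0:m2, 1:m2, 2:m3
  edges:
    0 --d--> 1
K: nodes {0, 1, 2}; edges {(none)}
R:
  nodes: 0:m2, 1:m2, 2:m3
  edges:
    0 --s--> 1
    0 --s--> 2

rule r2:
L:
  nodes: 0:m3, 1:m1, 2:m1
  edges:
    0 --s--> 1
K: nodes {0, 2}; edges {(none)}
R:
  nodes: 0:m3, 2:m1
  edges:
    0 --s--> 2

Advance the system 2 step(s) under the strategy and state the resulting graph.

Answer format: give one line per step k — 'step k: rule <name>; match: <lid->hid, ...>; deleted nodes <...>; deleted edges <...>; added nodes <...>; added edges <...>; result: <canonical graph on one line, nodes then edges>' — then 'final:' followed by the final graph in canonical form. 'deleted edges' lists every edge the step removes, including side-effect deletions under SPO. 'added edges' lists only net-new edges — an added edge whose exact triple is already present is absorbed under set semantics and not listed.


step 1: rule r1; match: 0->2, 1->5, 2->4; deleted nodes (none); deleted edges (2,5,d); added nodes (none); added edges (2,5,s); result: nodes: 2:m2, 4:m3, 5:m2, 7:m1, 8:m1, 10:m2 edges: (2,4,s); (2,5,s); (2,10,s); (4,7,s); (8,7,s); (10,5,d); (10,7,s)
step 2: rule r1; match: 0->10, 1->5, 2->4; deleted nodes (none); deleted edges (10,5,d); added nodes (none); added edges (10,4,s); (10,5,s); result: nodes: 2:m2, 4:m3, 5:m2, 7:m1, 8:m1, 10:m2 edges: (2,4,s); (2,5,s); (2,10,s); (4,7,s); (8,7,s); (10,4,s); (10,5,s); (10,7,s)
final:
nodes: 2:m2, 4:m3, 5:m2, 7:m1, 8:m1, 10:m2
edges: (2,4,s); (2,5,s); (2,10,s); (4,7,s); (8,7,s); (10,4,s); (10,5,s); (10,7,s)


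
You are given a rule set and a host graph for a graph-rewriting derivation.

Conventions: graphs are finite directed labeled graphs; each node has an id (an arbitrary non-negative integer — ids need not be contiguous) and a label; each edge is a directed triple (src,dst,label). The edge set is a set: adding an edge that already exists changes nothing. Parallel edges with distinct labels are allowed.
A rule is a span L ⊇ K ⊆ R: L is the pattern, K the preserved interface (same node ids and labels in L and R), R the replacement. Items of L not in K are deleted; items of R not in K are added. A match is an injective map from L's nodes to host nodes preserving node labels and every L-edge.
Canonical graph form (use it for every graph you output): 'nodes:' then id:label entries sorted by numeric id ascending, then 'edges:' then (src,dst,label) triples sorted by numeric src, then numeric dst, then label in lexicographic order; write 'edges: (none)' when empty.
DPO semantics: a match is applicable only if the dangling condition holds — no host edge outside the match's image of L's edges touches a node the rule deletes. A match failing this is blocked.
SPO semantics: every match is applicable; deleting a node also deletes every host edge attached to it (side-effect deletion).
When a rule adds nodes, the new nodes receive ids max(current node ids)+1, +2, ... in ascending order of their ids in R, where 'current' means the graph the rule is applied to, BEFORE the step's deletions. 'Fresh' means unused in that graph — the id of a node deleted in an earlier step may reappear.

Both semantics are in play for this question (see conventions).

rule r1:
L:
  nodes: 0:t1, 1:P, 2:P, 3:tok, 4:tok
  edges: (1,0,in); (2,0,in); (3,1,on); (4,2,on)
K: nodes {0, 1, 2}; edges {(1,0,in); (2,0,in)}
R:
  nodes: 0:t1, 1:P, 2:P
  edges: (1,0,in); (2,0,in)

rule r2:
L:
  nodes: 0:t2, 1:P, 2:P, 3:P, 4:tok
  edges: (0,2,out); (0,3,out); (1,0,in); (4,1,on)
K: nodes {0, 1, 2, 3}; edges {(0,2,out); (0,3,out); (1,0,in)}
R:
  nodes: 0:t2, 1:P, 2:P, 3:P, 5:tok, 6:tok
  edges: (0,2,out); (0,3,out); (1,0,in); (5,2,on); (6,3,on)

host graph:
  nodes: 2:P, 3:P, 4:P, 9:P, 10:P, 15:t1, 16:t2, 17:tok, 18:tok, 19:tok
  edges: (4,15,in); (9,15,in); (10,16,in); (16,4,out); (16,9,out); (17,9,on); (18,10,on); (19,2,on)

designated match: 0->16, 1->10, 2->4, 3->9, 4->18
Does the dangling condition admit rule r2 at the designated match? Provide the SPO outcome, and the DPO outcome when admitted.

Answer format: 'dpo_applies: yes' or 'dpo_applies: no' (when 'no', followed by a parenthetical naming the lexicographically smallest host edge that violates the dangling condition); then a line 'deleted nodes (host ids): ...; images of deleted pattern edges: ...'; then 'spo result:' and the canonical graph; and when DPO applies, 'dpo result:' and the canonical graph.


dpo_applies: yes
deleted nodes (host ids): 18; images of deleted pattern edges: (18,10,on)
spo result:
nodes: 2:P, 3:P, 4:P, 9:P, 10:P, 15:t1, 16:t2, 17:tok, 19:tok, 20:tok, 21:tok
edges: (4,15,in); (9,15,in); (10,16,in); (16,4,out); (16,9,out); (17,9,on); (19,2,on); (20,4,on); (21,9,on)
dpo result:
nodes: 2:P, 3:P, 4:P, 9:P, 10:P, 15:t1, 16:t2, 17:tok, 19:tok, 20:tok, 21:tok
edges: (4,15,in); (9,15,in); (10,16,in); (16,4,out); (16,9,out); (17,9,on); (19,2,on); (20,4,on); (21,9,on)


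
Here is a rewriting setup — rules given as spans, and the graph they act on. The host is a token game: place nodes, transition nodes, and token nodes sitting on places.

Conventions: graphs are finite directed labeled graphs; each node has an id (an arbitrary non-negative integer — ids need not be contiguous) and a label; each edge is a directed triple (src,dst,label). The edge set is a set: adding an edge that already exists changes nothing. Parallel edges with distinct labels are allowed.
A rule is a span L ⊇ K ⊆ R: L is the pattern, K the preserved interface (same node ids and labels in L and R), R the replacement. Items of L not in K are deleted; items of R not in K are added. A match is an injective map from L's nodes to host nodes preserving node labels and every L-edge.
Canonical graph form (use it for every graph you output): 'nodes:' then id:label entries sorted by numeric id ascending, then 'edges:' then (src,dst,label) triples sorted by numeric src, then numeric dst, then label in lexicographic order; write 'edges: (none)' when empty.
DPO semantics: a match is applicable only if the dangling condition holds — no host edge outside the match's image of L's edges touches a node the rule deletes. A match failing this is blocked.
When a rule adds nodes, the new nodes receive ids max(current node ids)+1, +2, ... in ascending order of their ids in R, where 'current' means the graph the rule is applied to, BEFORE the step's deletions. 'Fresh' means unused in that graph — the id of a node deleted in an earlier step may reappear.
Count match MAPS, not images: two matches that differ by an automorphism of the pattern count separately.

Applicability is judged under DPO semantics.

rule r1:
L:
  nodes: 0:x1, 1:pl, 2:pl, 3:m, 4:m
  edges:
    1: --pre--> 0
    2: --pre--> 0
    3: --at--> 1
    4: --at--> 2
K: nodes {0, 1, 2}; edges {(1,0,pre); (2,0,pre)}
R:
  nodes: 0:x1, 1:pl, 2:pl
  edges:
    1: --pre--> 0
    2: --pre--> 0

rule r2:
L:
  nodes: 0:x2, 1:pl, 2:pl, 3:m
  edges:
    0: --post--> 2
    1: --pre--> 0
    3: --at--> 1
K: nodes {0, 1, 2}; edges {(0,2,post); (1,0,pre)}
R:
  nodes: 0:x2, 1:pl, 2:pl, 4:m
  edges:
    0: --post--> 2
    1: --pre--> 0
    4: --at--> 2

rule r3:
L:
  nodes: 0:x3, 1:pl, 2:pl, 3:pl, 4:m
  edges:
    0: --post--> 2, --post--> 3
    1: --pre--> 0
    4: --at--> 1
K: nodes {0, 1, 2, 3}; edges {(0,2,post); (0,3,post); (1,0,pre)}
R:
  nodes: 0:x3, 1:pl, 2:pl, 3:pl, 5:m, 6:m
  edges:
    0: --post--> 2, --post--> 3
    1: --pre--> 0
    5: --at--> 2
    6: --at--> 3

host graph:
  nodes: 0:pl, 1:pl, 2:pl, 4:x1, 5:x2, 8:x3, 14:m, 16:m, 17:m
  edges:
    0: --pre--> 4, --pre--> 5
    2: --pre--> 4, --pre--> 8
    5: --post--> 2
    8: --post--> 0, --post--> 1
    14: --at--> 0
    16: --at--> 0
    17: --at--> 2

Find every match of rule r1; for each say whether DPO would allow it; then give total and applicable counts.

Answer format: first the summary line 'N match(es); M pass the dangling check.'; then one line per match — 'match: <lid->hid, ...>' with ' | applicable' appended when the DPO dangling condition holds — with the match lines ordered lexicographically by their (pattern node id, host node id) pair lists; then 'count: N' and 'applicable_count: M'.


4 match(es); 4 pass the dangling check.
match: 0->4, 1->0, 2->2, 3->14, 4->17 | applicable
match: 0->4, 1->0, 2->2, 3->16, 4->17 | applicable
match: 0->4, 1->2, 2->0, 3->17, 4->14 | applicable
match: 0->4, 1->2, 2->0, 3->17, 4->16 | applicable
count: 4
applicable_count: 4


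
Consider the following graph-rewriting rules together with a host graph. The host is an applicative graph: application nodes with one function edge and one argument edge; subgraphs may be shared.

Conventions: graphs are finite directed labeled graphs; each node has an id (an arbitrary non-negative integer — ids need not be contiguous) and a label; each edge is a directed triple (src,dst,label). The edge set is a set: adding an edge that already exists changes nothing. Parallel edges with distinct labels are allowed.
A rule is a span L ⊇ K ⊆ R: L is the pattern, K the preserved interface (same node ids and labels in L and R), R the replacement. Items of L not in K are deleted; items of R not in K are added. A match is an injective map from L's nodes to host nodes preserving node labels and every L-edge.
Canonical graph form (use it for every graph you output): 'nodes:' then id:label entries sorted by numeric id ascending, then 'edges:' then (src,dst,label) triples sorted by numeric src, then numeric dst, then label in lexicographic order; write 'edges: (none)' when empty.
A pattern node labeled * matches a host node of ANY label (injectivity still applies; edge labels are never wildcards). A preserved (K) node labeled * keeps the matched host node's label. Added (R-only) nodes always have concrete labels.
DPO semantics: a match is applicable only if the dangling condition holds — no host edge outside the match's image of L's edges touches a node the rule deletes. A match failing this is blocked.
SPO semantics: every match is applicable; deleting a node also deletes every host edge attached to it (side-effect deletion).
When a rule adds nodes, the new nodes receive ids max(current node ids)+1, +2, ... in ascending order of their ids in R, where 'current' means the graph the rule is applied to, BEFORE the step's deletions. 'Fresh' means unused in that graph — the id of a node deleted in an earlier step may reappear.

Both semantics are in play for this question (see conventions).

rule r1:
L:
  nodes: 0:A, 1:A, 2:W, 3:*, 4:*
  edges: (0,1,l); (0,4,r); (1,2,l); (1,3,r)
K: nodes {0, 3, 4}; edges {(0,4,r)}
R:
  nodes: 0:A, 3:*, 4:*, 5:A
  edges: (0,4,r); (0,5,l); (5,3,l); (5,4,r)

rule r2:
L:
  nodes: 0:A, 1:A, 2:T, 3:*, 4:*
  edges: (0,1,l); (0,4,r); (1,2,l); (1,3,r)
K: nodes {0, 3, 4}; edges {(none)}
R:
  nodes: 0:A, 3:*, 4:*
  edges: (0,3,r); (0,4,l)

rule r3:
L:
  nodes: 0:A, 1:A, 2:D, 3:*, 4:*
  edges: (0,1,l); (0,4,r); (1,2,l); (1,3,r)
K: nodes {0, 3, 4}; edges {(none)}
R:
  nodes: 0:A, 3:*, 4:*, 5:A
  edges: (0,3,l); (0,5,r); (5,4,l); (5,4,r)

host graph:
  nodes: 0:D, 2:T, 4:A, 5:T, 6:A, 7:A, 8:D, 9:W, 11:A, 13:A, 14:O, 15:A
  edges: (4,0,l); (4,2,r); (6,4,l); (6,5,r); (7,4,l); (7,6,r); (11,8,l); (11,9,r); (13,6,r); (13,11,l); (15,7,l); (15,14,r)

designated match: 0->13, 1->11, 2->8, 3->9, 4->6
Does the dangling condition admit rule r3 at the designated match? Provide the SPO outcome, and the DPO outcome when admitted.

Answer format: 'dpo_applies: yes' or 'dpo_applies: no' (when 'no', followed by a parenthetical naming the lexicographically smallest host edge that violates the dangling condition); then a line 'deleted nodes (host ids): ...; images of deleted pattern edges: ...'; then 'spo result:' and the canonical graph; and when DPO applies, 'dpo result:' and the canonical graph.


dpo_applies: yes
deleted nodes (host ids): 8, 11; images of deleted pattern edges: (11,8,l); (11,9,r); (13,6,r); (13,11,l)
spo result:
nodes: 0:D, 2:T, 4:A, 5:T, 6:A, 7:A, 9:W, 13:A, 14:O, 15:A, 16:A
edges: (4,0,l); (4,2,r); (6,4,l); (6,5,r); (7,4,l); (7,6,r); (13,9,l); (13,16,r); (15,7,l); (15,14,r); (16,6,l); (16,6,r)
dpo result:
nodes: 0:D, 2:T, 4:A, 5:T, 6:A, 7:A, 9:W, 13:A, 14:O, 15:A, 16:A
edges: (4,0,l); (4,2,r); (6,4,l); (6,5,r); (7,4,l); (7,6,r); (13,9,l); (13,16,r); (15,7,l); (15,14,r); (16,6,l); (16,6,r)


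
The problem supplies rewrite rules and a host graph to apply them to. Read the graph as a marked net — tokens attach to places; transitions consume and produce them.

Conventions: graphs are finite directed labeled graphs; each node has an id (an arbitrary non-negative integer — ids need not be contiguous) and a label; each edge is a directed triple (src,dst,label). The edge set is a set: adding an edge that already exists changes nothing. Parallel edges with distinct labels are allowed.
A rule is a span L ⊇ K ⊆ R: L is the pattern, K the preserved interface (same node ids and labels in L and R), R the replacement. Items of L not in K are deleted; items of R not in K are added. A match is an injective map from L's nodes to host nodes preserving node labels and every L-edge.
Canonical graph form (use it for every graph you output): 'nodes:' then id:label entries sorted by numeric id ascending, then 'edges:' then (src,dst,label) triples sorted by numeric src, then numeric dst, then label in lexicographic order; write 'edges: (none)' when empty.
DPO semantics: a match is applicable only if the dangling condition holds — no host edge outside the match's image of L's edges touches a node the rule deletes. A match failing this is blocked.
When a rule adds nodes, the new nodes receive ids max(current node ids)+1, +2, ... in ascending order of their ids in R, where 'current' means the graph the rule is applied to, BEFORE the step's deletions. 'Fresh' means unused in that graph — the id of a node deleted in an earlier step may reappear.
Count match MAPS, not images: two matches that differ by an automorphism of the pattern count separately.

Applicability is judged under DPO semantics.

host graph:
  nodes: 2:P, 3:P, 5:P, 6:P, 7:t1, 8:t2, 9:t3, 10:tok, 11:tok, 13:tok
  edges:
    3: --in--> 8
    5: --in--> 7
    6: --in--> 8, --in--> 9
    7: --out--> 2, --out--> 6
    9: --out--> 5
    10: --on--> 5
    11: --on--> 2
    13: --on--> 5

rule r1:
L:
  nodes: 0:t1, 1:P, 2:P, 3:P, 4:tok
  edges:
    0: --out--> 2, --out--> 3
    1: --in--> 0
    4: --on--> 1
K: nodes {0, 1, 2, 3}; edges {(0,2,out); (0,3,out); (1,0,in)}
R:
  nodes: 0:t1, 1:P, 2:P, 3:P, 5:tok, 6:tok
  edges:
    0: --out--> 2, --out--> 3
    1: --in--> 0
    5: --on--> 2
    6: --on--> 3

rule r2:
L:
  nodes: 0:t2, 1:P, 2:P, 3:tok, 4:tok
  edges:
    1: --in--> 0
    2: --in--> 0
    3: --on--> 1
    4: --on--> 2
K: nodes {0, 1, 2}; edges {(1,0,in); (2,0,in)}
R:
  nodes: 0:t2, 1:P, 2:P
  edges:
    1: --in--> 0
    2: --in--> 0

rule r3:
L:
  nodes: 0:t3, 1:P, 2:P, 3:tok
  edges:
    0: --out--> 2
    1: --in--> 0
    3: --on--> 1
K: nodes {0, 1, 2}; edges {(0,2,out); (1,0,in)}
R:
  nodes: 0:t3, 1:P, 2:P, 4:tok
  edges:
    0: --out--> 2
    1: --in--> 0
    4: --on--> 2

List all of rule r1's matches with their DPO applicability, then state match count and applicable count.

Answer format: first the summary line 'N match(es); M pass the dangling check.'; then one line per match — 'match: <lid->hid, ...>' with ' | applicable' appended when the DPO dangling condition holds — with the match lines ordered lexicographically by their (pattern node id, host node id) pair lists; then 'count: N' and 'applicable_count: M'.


4 match(es); 4 pass the dangling check.
match: 0->7, 1->5, 2->2, 3->6, 4->10 | applicable
match: 0->7, 1->5, 2->2, 3->6, 4->13 | applicable
match: 0->7, 1->5, 2->6, 3->2, 4->10 | applicable
match: 0->7, 1->5, 2->6, 3->2, 4->13 | applicable
count: 4
applicable_count: 4


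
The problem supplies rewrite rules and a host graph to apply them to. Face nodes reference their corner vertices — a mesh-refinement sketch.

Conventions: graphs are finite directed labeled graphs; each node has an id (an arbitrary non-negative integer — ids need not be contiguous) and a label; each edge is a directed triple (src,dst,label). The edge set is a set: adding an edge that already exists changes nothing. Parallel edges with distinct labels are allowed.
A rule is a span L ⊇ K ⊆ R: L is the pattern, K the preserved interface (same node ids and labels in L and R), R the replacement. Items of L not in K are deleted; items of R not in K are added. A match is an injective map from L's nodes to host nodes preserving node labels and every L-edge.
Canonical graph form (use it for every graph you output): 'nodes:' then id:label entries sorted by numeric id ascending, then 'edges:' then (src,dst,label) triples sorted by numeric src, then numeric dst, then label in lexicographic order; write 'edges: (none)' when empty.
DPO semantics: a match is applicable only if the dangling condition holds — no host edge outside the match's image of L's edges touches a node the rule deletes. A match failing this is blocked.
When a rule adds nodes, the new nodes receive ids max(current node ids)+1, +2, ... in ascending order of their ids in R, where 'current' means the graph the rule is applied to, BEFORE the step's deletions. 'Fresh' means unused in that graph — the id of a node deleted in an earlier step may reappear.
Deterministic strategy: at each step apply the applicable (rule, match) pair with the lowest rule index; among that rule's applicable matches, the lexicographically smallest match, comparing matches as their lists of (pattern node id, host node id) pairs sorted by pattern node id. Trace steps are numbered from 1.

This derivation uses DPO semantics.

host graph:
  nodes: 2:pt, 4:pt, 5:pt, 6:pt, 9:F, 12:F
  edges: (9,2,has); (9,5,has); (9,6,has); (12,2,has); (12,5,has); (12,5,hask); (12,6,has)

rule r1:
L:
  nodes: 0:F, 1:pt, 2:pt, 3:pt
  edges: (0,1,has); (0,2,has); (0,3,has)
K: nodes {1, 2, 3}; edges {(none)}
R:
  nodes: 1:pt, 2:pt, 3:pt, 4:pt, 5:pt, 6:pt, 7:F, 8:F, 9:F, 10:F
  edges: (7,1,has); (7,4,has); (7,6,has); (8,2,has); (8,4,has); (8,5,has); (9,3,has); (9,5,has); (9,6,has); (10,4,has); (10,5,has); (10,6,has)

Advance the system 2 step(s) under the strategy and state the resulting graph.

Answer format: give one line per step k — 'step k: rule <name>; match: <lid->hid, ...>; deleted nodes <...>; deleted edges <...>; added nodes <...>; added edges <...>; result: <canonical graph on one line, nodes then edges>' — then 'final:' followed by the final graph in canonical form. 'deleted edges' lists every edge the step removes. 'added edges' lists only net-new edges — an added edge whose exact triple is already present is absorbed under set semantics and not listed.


step 1: rule r1; match: 0->9, 1->2, 2->5, 3->6; deleted nodes 9; deleted edges (9,2,has); (9,5,has); (9,6,has); added nodes 13, 14, 15, 16, 17, 18, 19; added edges (16,2,has); (16,13,has); (16,15,has); (17,5,has); (17,13,has); (17,14,has); (18,6,has); (18,14,has); (18,15,has); (19,13,has); (19,14,has); (19,15,has); result: nodes: 2:pt, 4:pt, 5:pt, 6:pt, 12:F, 13:pt, 14:pt, 15:pt, 16:F, 17:F, 18:F, 19:F edges: (12,2,has); (12,5,has); (12,5,hask); (12,6,has); (16,2,has); (16,13,has); (16,15,has); (17,5,has); (17,13,has); (17,14,has); (18,6,has); (18,14,has); (18,15,has); (19,13,has); (19,14,has); (19,15,has)
step 2: rule r1; match: 0->16, 1->2, 2->13, 3->15; deleted nodes 16; deleted edges (16,2,has); (16,13,has); (16,15,has); added nodes 20, 21, 22, 23, 24, 25, 26; added edges (23,2,has); (23,20,has); (23,22,has); (24,13,has); (24,20,has); (24,21,has); (25,15,has); (25,21,has); (25,22,has); (26,20,has); (26,21,has); (26,22,has); result: nodes: 2:pt, 4:pt, 5:pt, 6:pt, 12:F, 13:pt, 14:pt, 15:pt, 17:F, 18:F, 19:F, 20:pt, 21:pt, 22:pt, 23:F, 24:F, 25:F, 26:F edges: (12,2,has); (12,5,has); (12,5,hask); (12,6,has); (17,5,has); (17,13,has); (17,14,has); (18,6,has); (18,14,has); (18,15,has); (19,13,has); (19,14,has); (19,15,has); (23,2,has); (23,20,has); (23,22,has); (24,13,has); (24,20,has); (24,21,has); (25,15,has); (25,21,has); (25,22,has); (26,20,has); (26,21,has); (26,22,has)
final:
nodes: 2:pt, 4:pt, 5:pt, 6:pt, 12:F, 13:pt, 14:pt, 15:pt, 17:F, 18:F, 19:F, 20:pt, 21:pt, 22:pt, 23:F, 24:F, 25:F, 26:F
edges: (12,2,has); (12,5,has); (12,5,hask); (12,6,has); (17,5,has); (17,13,has); (17,14,has); (18,6,has); (18,14,has); (18,15,has); (19,13,has); (19,14,has); (19,15,has); (23,2,has); (23,20,has); (23,22,has); (24,13,has); (24,20,has); (24,21,has); (25,15,has); (25,21,has); (25,22,has); (26,20,has); (26,21,has); (26,22,has)


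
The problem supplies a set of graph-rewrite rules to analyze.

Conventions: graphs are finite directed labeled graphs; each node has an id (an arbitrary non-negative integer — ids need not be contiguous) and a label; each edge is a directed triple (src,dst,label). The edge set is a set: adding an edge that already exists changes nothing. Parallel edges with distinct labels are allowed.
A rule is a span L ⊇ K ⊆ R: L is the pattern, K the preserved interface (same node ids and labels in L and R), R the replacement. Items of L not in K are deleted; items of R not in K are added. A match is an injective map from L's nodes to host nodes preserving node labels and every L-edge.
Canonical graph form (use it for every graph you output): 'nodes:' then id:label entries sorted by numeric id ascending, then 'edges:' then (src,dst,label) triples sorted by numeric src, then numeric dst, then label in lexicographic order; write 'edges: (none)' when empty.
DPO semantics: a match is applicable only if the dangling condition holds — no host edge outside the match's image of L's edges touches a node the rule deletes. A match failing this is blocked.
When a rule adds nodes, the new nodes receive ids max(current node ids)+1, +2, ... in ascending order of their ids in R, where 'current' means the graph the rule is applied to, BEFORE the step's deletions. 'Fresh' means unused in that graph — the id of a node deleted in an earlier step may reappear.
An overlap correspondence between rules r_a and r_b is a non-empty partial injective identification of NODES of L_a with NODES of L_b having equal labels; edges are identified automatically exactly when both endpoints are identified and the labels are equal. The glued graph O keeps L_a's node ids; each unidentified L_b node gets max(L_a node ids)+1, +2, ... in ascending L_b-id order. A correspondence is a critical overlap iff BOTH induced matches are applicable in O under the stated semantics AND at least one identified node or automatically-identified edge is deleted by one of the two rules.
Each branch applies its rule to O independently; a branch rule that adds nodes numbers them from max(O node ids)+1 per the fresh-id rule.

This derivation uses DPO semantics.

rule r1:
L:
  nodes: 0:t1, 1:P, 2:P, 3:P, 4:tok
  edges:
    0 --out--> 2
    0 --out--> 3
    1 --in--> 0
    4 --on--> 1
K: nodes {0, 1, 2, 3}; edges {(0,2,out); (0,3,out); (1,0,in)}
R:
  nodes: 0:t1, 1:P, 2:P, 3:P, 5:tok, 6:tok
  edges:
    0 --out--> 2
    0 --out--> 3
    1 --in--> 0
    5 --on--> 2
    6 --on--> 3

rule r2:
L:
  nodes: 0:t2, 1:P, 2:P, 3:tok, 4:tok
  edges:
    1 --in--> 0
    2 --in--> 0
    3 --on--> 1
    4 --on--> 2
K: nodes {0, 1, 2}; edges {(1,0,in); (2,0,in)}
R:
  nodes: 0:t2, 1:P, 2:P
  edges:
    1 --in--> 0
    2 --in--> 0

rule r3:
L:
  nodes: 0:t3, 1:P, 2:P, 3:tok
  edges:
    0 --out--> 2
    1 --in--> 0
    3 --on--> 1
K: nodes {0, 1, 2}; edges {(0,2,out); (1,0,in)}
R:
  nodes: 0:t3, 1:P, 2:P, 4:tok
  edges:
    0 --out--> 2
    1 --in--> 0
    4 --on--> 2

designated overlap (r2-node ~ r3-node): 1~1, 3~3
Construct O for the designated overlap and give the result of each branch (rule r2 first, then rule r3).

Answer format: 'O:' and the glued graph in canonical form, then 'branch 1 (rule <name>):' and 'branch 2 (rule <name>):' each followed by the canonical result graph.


O:
nodes: 0:t2, 1:P, 2:P, 3:tok, 4:tok, 5:t3, 6:P
edges: (1,0,in); (1,5,in); (2,0,in); (3,1,on); (4,2,on); (5,6,out)
branch 1 (rule r2):
nodes: 0:t2, 1:P, 2:P, 5:t3, 6:P
edges: (1,0,in); (1,5,in); (2,0,in); (5,6,out)
branch 2 (rule r3):
nodes: 0:t2, 1:P, 2:P, 4:tok, 5:t3, 6:P, 7:tok
edges: (1,0,in); (1,5,in); (2,0,in); (4,2,on); (5,6,out); (7,6,on)


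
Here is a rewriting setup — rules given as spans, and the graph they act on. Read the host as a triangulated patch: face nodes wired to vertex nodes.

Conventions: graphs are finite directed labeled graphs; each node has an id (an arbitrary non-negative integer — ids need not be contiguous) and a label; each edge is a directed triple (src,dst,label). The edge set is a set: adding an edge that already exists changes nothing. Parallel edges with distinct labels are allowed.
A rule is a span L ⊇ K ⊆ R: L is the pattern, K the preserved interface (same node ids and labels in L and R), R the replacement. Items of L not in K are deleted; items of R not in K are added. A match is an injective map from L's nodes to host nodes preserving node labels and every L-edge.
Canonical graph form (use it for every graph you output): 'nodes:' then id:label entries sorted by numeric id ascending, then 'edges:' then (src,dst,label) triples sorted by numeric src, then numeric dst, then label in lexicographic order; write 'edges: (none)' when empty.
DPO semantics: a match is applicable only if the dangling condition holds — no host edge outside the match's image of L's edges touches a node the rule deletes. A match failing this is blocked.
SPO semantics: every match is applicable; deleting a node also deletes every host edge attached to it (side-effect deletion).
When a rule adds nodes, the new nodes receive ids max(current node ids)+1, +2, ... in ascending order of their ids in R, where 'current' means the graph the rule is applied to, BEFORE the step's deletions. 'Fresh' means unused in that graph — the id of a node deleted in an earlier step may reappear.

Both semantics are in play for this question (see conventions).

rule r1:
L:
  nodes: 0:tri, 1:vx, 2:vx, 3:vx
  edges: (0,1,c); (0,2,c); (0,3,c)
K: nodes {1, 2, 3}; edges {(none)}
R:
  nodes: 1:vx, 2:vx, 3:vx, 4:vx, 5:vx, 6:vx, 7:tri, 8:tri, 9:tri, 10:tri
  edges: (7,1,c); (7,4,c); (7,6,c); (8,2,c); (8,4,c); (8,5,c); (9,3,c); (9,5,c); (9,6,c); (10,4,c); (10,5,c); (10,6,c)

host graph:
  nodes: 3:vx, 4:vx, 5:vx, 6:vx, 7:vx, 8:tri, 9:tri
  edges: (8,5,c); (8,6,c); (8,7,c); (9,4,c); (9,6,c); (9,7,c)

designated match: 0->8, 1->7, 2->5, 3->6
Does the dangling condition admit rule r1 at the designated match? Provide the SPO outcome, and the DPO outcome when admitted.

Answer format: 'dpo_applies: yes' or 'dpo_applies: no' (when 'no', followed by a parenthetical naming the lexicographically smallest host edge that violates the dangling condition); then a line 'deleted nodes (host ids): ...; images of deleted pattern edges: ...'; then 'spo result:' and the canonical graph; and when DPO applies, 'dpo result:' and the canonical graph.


dpo_applies: yes
deleted nodes (host ids): 8; images of deleted pattern edges: (8,5,c); (8,6,c); (8,7,c)
spo result:
nodes: 3:vx, 4:vx, 5:vx, 6:vx, 7:vx, 9:tri, 10:vx, 11:vx, 12:vx, 13:tri, 14:tri, 15:tri, 16:tri
edges: (9,4,c); (9,6,c); (9,7,c); (13,7,c); (13,10,c); (13,12,c); (14,5,c); (14,10,c); (14,11,c); (15,6,c); (15,11,c); (15,12,c); (16,10,c); (16,11,c); (16,12,c)
dpo result:
nodes: 3:vx, 4:vx, 5:vx, 6:vx, 7:vx, 9:tri, 10:vx, 11:vx, 12:vx, 13:tri, 14:tri, 15:tri, 16:tri
edges: (9,4,c); (9,6,c); (9,7,c); (13,7,c); (13,10,c); (13,12,c); (14,5,c); (14,10,c); (14,11,c); (15,6,c); (15,11,c); (15,12,c); (16,10,c); (16,11,c); (16,12,c)


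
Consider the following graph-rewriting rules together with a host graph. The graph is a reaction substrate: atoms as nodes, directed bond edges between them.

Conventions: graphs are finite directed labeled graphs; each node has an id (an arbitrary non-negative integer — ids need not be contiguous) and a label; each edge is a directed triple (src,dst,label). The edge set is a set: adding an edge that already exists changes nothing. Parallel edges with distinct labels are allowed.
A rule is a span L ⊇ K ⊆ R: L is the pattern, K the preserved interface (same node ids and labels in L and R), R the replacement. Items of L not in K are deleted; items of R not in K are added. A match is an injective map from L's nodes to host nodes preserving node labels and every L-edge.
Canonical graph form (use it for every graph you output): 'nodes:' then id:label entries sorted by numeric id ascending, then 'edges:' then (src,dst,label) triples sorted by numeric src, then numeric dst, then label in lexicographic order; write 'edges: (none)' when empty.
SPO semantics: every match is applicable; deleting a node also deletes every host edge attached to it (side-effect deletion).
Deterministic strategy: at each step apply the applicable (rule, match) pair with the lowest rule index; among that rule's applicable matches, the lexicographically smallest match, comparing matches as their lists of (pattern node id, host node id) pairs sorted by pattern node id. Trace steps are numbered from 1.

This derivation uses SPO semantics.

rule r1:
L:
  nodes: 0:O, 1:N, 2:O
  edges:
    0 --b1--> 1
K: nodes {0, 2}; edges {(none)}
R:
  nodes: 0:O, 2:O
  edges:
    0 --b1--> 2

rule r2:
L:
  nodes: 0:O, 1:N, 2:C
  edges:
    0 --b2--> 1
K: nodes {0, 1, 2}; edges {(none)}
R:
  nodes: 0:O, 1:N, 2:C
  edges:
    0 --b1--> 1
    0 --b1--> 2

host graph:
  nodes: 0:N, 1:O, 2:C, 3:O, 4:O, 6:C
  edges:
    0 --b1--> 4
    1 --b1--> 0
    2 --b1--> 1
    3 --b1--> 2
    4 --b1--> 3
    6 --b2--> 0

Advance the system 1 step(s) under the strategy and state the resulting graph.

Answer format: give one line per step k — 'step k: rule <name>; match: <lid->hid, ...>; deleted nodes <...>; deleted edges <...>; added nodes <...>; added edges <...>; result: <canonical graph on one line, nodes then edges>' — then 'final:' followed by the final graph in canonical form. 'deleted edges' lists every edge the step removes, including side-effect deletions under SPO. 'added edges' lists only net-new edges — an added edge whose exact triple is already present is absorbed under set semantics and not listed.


step 1: rule r1; match: 0->1, 1->0, 2->3; deleted nodes 0; deleted edges (0,4,b1); (1,0,b1); (6,0,b2); added nodes (none); added edges (1,3,b1); result: nodes: 1:O, 2:C, 3:O, 4:O, 6:C edges: (1,3,b1); (2,1,b1); (3,2,b1); (4,3,b1)
final:
nodes: 1:O, 2:C, 3:O, 4:O, 6:C
edges: (1,3,b1); (2,1,b1); (3,2,b1); (4,3,b1)


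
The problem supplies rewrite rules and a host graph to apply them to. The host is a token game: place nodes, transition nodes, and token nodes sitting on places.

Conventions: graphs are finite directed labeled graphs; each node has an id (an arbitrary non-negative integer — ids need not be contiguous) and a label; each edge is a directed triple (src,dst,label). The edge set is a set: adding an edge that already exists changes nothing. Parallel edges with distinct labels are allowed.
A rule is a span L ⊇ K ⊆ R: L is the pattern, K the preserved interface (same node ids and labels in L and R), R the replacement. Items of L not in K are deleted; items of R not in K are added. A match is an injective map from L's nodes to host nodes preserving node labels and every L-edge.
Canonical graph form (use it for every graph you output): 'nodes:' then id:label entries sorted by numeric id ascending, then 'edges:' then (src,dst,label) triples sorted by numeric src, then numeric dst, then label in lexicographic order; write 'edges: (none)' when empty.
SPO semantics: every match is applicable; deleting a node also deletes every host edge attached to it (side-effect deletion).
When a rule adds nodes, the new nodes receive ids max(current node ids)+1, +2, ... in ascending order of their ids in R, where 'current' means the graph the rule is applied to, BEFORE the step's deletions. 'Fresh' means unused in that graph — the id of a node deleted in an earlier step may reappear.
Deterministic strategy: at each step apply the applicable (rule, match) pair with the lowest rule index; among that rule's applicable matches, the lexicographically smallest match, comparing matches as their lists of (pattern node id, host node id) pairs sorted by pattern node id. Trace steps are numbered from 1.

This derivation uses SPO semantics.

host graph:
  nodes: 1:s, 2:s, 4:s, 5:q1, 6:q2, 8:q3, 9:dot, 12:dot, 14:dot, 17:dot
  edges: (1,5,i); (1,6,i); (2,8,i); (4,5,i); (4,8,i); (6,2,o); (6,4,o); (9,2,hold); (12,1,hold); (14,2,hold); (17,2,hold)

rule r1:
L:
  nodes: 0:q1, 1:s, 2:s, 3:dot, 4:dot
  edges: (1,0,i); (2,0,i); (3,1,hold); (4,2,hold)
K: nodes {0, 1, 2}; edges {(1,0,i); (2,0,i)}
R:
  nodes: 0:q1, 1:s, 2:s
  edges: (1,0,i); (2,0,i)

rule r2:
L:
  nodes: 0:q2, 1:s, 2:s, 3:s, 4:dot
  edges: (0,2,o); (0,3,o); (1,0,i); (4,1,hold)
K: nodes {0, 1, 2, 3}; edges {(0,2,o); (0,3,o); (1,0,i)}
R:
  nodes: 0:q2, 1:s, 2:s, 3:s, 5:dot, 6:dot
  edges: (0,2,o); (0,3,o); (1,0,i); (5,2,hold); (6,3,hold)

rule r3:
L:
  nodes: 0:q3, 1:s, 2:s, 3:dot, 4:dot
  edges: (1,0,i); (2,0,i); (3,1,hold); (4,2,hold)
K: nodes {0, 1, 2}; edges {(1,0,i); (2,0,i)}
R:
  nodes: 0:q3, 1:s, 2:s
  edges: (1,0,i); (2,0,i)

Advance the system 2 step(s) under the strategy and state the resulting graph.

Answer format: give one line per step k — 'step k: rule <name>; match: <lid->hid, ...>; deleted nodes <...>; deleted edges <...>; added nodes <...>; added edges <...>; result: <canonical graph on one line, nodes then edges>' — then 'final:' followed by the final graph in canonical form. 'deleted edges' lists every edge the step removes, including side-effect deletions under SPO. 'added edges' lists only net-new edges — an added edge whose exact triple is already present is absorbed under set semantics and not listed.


step 1: rule r2; match: 0->6, 1->1, 2->2, 3->4, 4->12; deleted nodes 12; deleted edges (12,1,hold); added nodes 18, 19; added edges (18,2,hold); (19,4,hold); result: nodes: 1:s, 2:s, 4:s, 5:q1, 6:q2, 8:q3, 9:dot, 14:dot, 17:dot, 18:dot, 19:dot edges: (1,5,i); (1,6,i); (2,8,i); (4,5,i); (4,8,i); (6,2,o); (6,4,o); (9,2,hold); (14,2,hold); (17,2,hold); (18,2,hold); (19,4,hold)
step 2: rule r3; match: 0->8, 1->2, 2->4, 3->9, 4->19; deleted nodes 9, 19; deleted edges (9,2,hold); (19,4,hold); added nodes (none); added edges (none); result: nodes: 1:s, 2:s, 4:s, 5:q1, 6:q2, 8:q3, 14:dot, 17:dot, 18:dot edges: (1,5,i); (1,6,i); (2,8,i); (4,5,i); (4,8,i); (6,2,o); (6,4,o); (14,2,hold); (17,2,hold); (18,2,hold)
final:
nodes: 1:s, 2:s, 4:s, 5:q1, 6:q2, 8:q3, 14:dot, 17:dot, 18:dot
edges: (1,5,i); (1,6,i); (2,8,i); (4,5,i); (4,8,i); (6,2,o); (6,4,o); (14,2,hold); (17,2,hold); (18,2,hold)


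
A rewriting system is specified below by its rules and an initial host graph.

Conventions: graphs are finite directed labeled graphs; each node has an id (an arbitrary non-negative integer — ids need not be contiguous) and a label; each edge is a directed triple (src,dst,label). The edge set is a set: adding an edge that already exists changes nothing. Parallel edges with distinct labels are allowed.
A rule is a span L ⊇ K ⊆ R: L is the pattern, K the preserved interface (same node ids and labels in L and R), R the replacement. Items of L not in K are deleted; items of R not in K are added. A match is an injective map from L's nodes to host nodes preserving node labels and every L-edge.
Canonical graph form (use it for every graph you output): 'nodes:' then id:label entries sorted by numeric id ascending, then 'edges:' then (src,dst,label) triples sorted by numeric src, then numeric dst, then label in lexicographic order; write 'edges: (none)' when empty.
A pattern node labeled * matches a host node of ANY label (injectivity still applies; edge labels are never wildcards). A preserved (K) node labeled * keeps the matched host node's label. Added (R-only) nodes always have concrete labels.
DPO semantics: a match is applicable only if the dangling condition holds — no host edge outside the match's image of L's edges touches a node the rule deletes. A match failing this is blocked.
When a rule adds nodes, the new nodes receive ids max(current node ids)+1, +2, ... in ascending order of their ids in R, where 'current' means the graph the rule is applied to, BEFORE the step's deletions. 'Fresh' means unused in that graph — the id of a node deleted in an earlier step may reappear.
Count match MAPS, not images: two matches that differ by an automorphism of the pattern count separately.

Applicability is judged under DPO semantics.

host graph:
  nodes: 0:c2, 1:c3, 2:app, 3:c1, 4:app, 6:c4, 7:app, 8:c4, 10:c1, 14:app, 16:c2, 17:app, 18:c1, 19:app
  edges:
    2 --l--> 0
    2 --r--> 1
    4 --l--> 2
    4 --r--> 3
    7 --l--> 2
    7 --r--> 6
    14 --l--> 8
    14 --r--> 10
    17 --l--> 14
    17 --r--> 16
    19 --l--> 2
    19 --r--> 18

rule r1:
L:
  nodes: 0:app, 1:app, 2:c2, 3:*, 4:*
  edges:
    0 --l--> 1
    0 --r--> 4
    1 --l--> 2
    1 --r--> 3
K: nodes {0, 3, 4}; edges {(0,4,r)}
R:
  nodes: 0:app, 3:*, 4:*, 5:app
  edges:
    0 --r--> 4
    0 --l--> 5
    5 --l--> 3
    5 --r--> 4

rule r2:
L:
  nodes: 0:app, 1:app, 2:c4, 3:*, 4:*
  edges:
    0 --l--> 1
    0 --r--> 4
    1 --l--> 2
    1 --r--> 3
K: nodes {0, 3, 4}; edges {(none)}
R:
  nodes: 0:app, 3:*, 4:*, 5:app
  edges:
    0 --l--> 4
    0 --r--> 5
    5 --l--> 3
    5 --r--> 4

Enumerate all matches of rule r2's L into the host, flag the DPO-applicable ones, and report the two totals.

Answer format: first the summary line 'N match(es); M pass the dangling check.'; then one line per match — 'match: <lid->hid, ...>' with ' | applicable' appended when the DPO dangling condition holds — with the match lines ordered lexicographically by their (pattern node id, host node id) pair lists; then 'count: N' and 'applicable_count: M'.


1 match(es); 1 pass the dangling check.
match: 0->17, 1->14, 2->8, 3->10, 4->16 | applicable
count: 1
applicable_count: 1
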